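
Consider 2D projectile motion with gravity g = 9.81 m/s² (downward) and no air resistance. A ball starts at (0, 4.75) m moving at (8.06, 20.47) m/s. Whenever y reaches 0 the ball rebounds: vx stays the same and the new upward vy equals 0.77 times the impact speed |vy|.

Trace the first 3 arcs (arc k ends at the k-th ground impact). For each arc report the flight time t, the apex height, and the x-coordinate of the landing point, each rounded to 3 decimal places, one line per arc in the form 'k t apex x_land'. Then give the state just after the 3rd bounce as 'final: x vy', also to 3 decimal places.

1 4.394 26.107 35.413
2 3.553 15.479 64.049
3 2.736 9.177 86.099
final: 86.099 10.332

Arc 1: start y=4.750, vy=20.470 → t=4.394, apex=26.107, x_land=35.413, impact vy=-22.632
  bounce: vy ← 0.77·22.632 = 17.427
Arc 2: start y=0.000, vy=17.427 → t=3.553, apex=15.479, x_land=64.049, impact vy=-17.427
  bounce: vy ← 0.77·17.427 = 13.419
Arc 3: start y=0.000, vy=13.419 → t=2.736, apex=9.177, x_land=86.099, impact vy=-13.419
  bounce: vy ← 0.77·13.419 = 10.332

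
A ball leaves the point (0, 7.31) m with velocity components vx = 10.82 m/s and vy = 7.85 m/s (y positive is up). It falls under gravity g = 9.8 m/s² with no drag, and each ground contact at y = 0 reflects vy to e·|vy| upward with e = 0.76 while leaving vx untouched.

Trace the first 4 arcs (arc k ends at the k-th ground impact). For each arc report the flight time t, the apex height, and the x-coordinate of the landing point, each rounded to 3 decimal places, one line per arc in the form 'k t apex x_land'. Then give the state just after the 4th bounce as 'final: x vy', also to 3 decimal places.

Arc 1: start y=7.310, vy=7.850 → t=2.262, apex=10.454, x_land=24.471, impact vy=-14.314
  bounce: vy ← 0.76·14.314 = 10.879
Arc 2: start y=0.000, vy=10.879 → t=2.220, apex=6.038, x_land=48.493, impact vy=-10.879
  bounce: vy ← 0.76·10.879 = 8.268
Arc 3: start y=0.000, vy=8.268 → t=1.687, apex=3.488, x_land=66.750, impact vy=-8.268
  bounce: vy ← 0.76·8.268 = 6.284
Arc 4: start y=0.000, vy=6.284 → t=1.282, apex=2.014, x_land=80.626, impact vy=-6.284
  bounce: vy ← 0.76·6.284 = 4.776

1 2.262 10.454 24.471
2 2.220 6.038 48.493
3 1.687 3.488 66.750
4 1.282 2.014 80.626
final: 80.626 4.776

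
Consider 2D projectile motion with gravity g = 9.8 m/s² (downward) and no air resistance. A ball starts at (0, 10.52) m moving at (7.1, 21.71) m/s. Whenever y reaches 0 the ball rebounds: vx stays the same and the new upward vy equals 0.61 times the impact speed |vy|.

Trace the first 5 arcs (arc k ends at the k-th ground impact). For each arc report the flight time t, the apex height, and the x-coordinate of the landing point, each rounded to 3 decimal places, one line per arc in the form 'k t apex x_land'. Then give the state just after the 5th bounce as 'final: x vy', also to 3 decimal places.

Arc 1: start y=10.520, vy=21.710 → t=4.871, apex=34.567, x_land=34.587, impact vy=-26.029
  bounce: vy ← 0.61·26.029 = 15.878
Arc 2: start y=0.000, vy=15.878 → t=3.240, apex=12.862, x_land=57.593, impact vy=-15.878
  bounce: vy ← 0.61·15.878 = 9.685
Arc 3: start y=0.000, vy=9.685 → t=1.977, apex=4.786, x_land=71.627, impact vy=-9.685
  bounce: vy ← 0.61·9.685 = 5.908
Arc 4: start y=0.000, vy=5.908 → t=1.206, apex=1.781, x_land=80.188, impact vy=-5.908
  bounce: vy ← 0.61·5.908 = 3.604
Arc 5: start y=0.000, vy=3.604 → t=0.736, apex=0.663, x_land=85.410, impact vy=-3.604
  bounce: vy ← 0.61·3.604 = 2.198

1 4.871 34.567 34.587
2 3.240 12.862 57.593
3 1.977 4.786 71.627
4 1.206 1.781 80.188
5 0.736 0.663 85.410
final: 85.410 2.198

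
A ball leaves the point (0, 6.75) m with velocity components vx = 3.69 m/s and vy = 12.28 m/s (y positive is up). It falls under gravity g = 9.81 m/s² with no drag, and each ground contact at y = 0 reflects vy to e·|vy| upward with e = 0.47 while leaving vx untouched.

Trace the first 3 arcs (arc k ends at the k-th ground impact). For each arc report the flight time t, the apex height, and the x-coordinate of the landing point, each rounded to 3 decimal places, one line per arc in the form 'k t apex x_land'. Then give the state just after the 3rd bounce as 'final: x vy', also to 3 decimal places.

1 2.967 14.436 10.949
2 1.613 3.189 16.900
3 0.758 0.704 19.697
final: 19.697 1.747

Arc 1: start y=6.750, vy=12.280 → t=2.967, apex=14.436, x_land=10.949, impact vy=-16.830
  bounce: vy ← 0.47·16.830 = 7.910
Arc 2: start y=0.000, vy=7.910 → t=1.613, apex=3.189, x_land=16.900, impact vy=-7.910
  bounce: vy ← 0.47·7.910 = 3.718
Arc 3: start y=0.000, vy=3.718 → t=0.758, apex=0.704, x_land=19.697, impact vy=-3.718
  bounce: vy ← 0.47·3.718 = 1.747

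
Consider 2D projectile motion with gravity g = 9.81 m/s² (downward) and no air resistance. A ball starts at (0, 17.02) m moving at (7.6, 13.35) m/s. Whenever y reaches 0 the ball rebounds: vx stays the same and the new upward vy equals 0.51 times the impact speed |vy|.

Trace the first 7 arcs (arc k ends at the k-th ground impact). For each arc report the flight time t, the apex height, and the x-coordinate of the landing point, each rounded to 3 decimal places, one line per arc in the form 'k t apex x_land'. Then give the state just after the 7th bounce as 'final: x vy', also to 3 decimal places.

1 3.668 26.104 27.875
2 2.353 6.790 45.758
3 1.200 1.766 54.879
4 0.612 0.459 59.530
5 0.312 0.119 61.902
6 0.159 0.031 63.112
7 0.081 0.008 63.729
final: 63.729 0.203

Arc 1: start y=17.020, vy=13.350 → t=3.668, apex=26.104, x_land=27.875, impact vy=-22.631
  bounce: vy ← 0.51·22.631 = 11.542
Arc 2: start y=0.000, vy=11.542 → t=2.353, apex=6.790, x_land=45.758, impact vy=-11.542
  bounce: vy ← 0.51·11.542 = 5.886
Arc 3: start y=0.000, vy=5.886 → t=1.200, apex=1.766, x_land=54.879, impact vy=-5.886
  bounce: vy ← 0.51·5.886 = 3.002
Arc 4: start y=0.000, vy=3.002 → t=0.612, apex=0.459, x_land=59.530, impact vy=-3.002
  bounce: vy ← 0.51·3.002 = 1.531
Arc 5: start y=0.000, vy=1.531 → t=0.312, apex=0.119, x_land=61.902, impact vy=-1.531
  bounce: vy ← 0.51·1.531 = 0.781
Arc 6: start y=0.000, vy=0.781 → t=0.159, apex=0.031, x_land=63.112, impact vy=-0.781
  bounce: vy ← 0.51·0.781 = 0.398
Arc 7: start y=0.000, vy=0.398 → t=0.081, apex=0.008, x_land=63.729, impact vy=-0.398
  bounce: vy ← 0.51·0.398 = 0.203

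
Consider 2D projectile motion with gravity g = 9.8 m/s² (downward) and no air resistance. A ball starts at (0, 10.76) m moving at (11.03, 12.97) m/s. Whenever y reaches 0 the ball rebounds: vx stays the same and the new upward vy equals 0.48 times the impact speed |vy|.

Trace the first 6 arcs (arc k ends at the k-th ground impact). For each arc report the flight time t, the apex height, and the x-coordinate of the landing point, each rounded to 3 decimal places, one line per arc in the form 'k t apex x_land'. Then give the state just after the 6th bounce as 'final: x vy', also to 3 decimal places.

Arc 1: start y=10.760, vy=12.970 → t=3.310, apex=19.343, x_land=36.513, impact vy=-19.471
  bounce: vy ← 0.48·19.471 = 9.346
Arc 2: start y=0.000, vy=9.346 → t=1.907, apex=4.457, x_land=57.551, impact vy=-9.346
  bounce: vy ← 0.48·9.346 = 4.486
Arc 3: start y=0.000, vy=4.486 → t=0.916, apex=1.027, x_land=67.649, impact vy=-4.486
  bounce: vy ← 0.48·4.486 = 2.153
Arc 4: start y=0.000, vy=2.153 → t=0.439, apex=0.237, x_land=72.496, impact vy=-2.153
  bounce: vy ← 0.48·2.153 = 1.034
Arc 5: start y=0.000, vy=1.034 → t=0.211, apex=0.055, x_land=74.823, impact vy=-1.034
  bounce: vy ← 0.48·1.034 = 0.496
Arc 6: start y=0.000, vy=0.496 → t=0.101, apex=0.013, x_land=75.940, impact vy=-0.496
  bounce: vy ← 0.48·0.496 = 0.238

1 3.310 19.343 36.513
2 1.907 4.457 57.551
3 0.916 1.027 67.649
4 0.439 0.237 72.496
5 0.211 0.055 74.823
6 0.101 0.013 75.940
final: 75.940 0.238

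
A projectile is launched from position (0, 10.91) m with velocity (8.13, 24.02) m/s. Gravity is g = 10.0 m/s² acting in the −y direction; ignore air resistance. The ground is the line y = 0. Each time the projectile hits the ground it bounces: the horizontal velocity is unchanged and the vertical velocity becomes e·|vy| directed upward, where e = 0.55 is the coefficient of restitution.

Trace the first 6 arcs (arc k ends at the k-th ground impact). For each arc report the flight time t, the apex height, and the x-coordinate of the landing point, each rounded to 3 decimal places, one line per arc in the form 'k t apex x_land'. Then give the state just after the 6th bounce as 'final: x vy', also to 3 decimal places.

Arc 1: start y=10.910, vy=24.020 → t=5.222, apex=39.758, x_land=42.454, impact vy=-28.199
  bounce: vy ← 0.55·28.199 = 15.509
Arc 2: start y=0.000, vy=15.509 → t=3.102, apex=12.027, x_land=67.672, impact vy=-15.509
  bounce: vy ← 0.55·15.509 = 8.530
Arc 3: start y=0.000, vy=8.530 → t=1.706, apex=3.638, x_land=81.542, impact vy=-8.530
  bounce: vy ← 0.55·8.530 = 4.692
Arc 4: start y=0.000, vy=4.692 → t=0.938, apex=1.101, x_land=89.170, impact vy=-4.692
  bounce: vy ← 0.55·4.692 = 2.580
Arc 5: start y=0.000, vy=2.580 → t=0.516, apex=0.333, x_land=93.366, impact vy=-2.580
  bounce: vy ← 0.55·2.580 = 1.419
Arc 6: start y=0.000, vy=1.419 → t=0.284, apex=0.101, x_land=95.673, impact vy=-1.419
  bounce: vy ← 0.55·1.419 = 0.781

1 5.222 39.758 42.454
2 3.102 12.027 67.672
3 1.706 3.638 81.542
4 0.938 1.101 89.170
5 0.516 0.333 93.366
6 0.284 0.101 95.673
final: 95.673 0.781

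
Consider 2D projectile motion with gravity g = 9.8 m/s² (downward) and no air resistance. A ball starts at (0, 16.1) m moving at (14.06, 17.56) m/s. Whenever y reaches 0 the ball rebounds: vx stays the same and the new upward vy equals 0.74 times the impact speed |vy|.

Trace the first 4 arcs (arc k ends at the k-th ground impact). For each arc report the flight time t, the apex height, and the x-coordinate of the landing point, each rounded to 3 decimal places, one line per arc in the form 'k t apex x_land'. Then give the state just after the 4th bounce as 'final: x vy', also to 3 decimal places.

1 4.341 31.832 61.029
2 3.772 17.431 114.067
3 2.791 9.545 153.315
4 2.066 5.227 182.358
final: 182.358 7.490

Arc 1: start y=16.100, vy=17.560 → t=4.341, apex=31.832, x_land=61.029, impact vy=-24.978
  bounce: vy ← 0.74·24.978 = 18.484
Arc 2: start y=0.000, vy=18.484 → t=3.772, apex=17.431, x_land=114.067, impact vy=-18.484
  bounce: vy ← 0.74·18.484 = 13.678
Arc 3: start y=0.000, vy=13.678 → t=2.791, apex=9.545, x_land=153.315, impact vy=-13.678
  bounce: vy ← 0.74·13.678 = 10.122
Arc 4: start y=0.000, vy=10.122 → t=2.066, apex=5.227, x_land=182.358, impact vy=-10.122
  bounce: vy ← 0.74·10.122 = 7.490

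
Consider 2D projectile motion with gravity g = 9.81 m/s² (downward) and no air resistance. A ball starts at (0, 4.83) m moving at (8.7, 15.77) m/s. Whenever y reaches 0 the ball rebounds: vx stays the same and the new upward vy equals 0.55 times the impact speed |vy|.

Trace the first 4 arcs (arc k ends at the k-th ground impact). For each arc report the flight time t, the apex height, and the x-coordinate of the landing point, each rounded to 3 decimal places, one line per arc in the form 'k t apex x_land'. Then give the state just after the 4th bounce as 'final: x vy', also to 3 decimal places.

1 3.497 17.505 30.421
2 2.078 5.295 48.500
3 1.143 1.602 58.444
4 0.629 0.485 63.913
final: 63.913 1.696

Arc 1: start y=4.830, vy=15.770 → t=3.497, apex=17.505, x_land=30.421, impact vy=-18.533
  bounce: vy ← 0.55·18.533 = 10.193
Arc 2: start y=0.000, vy=10.193 → t=2.078, apex=5.295, x_land=48.500, impact vy=-10.193
  bounce: vy ← 0.55·10.193 = 5.606
Arc 3: start y=0.000, vy=5.606 → t=1.143, apex=1.602, x_land=58.444, impact vy=-5.606
  bounce: vy ← 0.55·5.606 = 3.083
Arc 4: start y=0.000, vy=3.083 → t=0.629, apex=0.485, x_land=63.913, impact vy=-3.083
  bounce: vy ← 0.55·3.083 = 1.696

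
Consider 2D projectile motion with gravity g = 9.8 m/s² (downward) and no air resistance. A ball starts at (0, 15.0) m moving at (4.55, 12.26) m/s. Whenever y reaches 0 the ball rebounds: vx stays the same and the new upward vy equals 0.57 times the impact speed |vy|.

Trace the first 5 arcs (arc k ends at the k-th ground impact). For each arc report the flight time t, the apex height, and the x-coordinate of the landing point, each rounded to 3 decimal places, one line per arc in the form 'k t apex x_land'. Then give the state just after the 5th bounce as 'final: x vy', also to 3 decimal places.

Arc 1: start y=15.000, vy=12.260 → t=3.402, apex=22.669, x_land=15.479, impact vy=-21.079
  bounce: vy ← 0.57·21.079 = 12.015
Arc 2: start y=0.000, vy=12.015 → t=2.452, apex=7.365, x_land=26.635, impact vy=-12.015
  bounce: vy ← 0.57·12.015 = 6.848
Arc 3: start y=0.000, vy=6.848 → t=1.398, apex=2.393, x_land=32.995, impact vy=-6.848
  bounce: vy ← 0.57·6.848 = 3.904
Arc 4: start y=0.000, vy=3.904 → t=0.797, apex=0.777, x_land=36.619, impact vy=-3.904
  bounce: vy ← 0.57·3.904 = 2.225
Arc 5: start y=0.000, vy=2.225 → t=0.454, apex=0.253, x_land=38.685, impact vy=-2.225
  bounce: vy ← 0.57·2.225 = 1.268

1 3.402 22.669 15.479
2 2.452 7.365 26.635
3 1.398 2.393 32.995
4 0.797 0.777 36.619
5 0.454 0.253 38.685
final: 38.685 1.268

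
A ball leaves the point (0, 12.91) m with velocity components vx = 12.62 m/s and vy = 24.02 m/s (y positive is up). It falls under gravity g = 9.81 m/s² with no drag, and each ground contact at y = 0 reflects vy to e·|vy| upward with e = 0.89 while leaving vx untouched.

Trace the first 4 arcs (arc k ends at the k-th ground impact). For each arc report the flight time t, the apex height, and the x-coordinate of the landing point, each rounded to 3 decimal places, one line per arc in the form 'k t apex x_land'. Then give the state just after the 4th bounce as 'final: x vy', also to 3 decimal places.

1 5.386 42.317 67.968
2 5.228 33.519 133.949
3 4.653 26.550 192.671
4 4.141 21.031 244.935
final: 244.935 18.079

Arc 1: start y=12.910, vy=24.020 → t=5.386, apex=42.317, x_land=67.968, impact vy=-28.814
  bounce: vy ← 0.89·28.814 = 25.645
Arc 2: start y=0.000, vy=25.645 → t=5.228, apex=33.519, x_land=133.949, impact vy=-25.645
  bounce: vy ← 0.89·25.645 = 22.824
Arc 3: start y=0.000, vy=22.824 → t=4.653, apex=26.550, x_land=192.671, impact vy=-22.824
  bounce: vy ← 0.89·22.824 = 20.313
Arc 4: start y=0.000, vy=20.313 → t=4.141, apex=21.031, x_land=244.935, impact vy=-20.313
  bounce: vy ← 0.89·20.313 = 18.079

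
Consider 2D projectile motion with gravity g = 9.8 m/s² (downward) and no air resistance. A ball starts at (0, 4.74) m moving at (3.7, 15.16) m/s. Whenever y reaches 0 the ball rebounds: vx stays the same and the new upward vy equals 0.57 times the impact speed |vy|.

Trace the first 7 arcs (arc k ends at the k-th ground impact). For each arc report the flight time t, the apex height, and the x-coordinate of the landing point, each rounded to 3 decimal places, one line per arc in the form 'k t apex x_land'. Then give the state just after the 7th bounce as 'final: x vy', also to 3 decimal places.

1 3.380 16.466 12.506
2 2.090 5.350 20.238
3 1.191 1.738 24.646
4 0.679 0.565 27.158
5 0.387 0.183 28.590
6 0.221 0.060 29.406
7 0.126 0.019 29.871
final: 29.871 0.351

Arc 1: start y=4.740, vy=15.160 → t=3.380, apex=16.466, x_land=12.506, impact vy=-17.965
  bounce: vy ← 0.57·17.965 = 10.240
Arc 2: start y=0.000, vy=10.240 → t=2.090, apex=5.350, x_land=20.238, impact vy=-10.240
  bounce: vy ← 0.57·10.240 = 5.837
Arc 3: start y=0.000, vy=5.837 → t=1.191, apex=1.738, x_land=24.646, impact vy=-5.837
  bounce: vy ← 0.57·5.837 = 3.327
Arc 4: start y=0.000, vy=3.327 → t=0.679, apex=0.565, x_land=27.158, impact vy=-3.327
  bounce: vy ← 0.57·3.327 = 1.896
Arc 5: start y=0.000, vy=1.896 → t=0.387, apex=0.183, x_land=28.590, impact vy=-1.896
  bounce: vy ← 0.57·1.896 = 1.081
Arc 6: start y=0.000, vy=1.081 → t=0.221, apex=0.060, x_land=29.406, impact vy=-1.081
  bounce: vy ← 0.57·1.081 = 0.616
Arc 7: start y=0.000, vy=0.616 → t=0.126, apex=0.019, x_land=29.871, impact vy=-0.616
  bounce: vy ← 0.57·0.616 = 0.351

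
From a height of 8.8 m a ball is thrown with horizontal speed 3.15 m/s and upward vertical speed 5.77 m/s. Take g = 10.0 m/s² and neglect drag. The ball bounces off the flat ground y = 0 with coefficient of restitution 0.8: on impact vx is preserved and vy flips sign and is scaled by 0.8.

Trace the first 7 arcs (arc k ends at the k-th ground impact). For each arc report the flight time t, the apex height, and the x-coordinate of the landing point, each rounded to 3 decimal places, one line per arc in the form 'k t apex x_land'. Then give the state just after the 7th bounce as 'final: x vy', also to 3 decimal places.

1 2.024 10.465 6.375
2 2.315 6.697 13.666
3 1.852 4.286 19.499
4 1.481 2.743 24.166
5 1.185 1.756 27.899
6 0.948 1.124 30.885
7 0.758 0.719 33.274
final: 33.274 3.034

Arc 1: start y=8.800, vy=5.770 → t=2.024, apex=10.465, x_land=6.375, impact vy=-14.467
  bounce: vy ← 0.8·14.467 = 11.574
Arc 2: start y=0.000, vy=11.574 → t=2.315, apex=6.697, x_land=13.666, impact vy=-11.574
  bounce: vy ← 0.8·11.574 = 9.259
Arc 3: start y=0.000, vy=9.259 → t=1.852, apex=4.286, x_land=19.499, impact vy=-9.259
  bounce: vy ← 0.8·9.259 = 7.407
Arc 4: start y=0.000, vy=7.407 → t=1.481, apex=2.743, x_land=24.166, impact vy=-7.407
  bounce: vy ← 0.8·7.407 = 5.926
Arc 5: start y=0.000, vy=5.926 → t=1.185, apex=1.756, x_land=27.899, impact vy=-5.926
  bounce: vy ← 0.8·5.926 = 4.741
Arc 6: start y=0.000, vy=4.741 → t=0.948, apex=1.124, x_land=30.885, impact vy=-4.741
  bounce: vy ← 0.8·4.741 = 3.792
Arc 7: start y=0.000, vy=3.792 → t=0.758, apex=0.719, x_land=33.274, impact vy=-3.792
  bounce: vy ← 0.8·3.792 = 3.034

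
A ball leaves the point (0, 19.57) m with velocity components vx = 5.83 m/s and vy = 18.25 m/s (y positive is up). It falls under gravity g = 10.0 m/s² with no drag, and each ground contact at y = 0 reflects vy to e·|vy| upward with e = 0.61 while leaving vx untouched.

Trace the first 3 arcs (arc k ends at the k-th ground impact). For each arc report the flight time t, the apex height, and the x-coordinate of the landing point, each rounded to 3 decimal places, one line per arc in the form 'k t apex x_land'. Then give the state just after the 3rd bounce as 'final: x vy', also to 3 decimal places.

Arc 1: start y=19.570, vy=18.250 → t=4.517, apex=36.223, x_land=26.332, impact vy=-26.916
  bounce: vy ← 0.61·26.916 = 16.419
Arc 2: start y=0.000, vy=16.419 → t=3.284, apex=13.479, x_land=45.476, impact vy=-16.419
  bounce: vy ← 0.61·16.419 = 10.015
Arc 3: start y=0.000, vy=10.015 → t=2.003, apex=5.015, x_land=57.154, impact vy=-10.015
  bounce: vy ← 0.61·10.015 = 6.109

1 4.517 36.223 26.332
2 3.284 13.479 45.476
3 2.003 5.015 57.154
final: 57.154 6.109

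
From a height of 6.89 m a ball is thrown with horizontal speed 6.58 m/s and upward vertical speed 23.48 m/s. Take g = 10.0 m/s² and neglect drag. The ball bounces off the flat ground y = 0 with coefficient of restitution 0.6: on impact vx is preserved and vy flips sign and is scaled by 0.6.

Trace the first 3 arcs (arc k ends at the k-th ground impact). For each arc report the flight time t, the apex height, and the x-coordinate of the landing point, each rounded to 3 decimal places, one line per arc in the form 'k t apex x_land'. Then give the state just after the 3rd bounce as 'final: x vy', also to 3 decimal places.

Arc 1: start y=6.890, vy=23.480 → t=4.973, apex=34.456, x_land=32.723, impact vy=-26.251
  bounce: vy ← 0.6·26.251 = 15.751
Arc 2: start y=0.000, vy=15.751 → t=3.150, apex=12.404, x_land=53.451, impact vy=-15.751
  bounce: vy ← 0.6·15.751 = 9.450
Arc 3: start y=0.000, vy=9.450 → t=1.890, apex=4.465, x_land=65.887, impact vy=-9.450
  bounce: vy ← 0.6·9.450 = 5.670

1 4.973 34.456 32.723
2 3.150 12.404 53.451
3 1.890 4.465 65.887
final: 65.887 5.670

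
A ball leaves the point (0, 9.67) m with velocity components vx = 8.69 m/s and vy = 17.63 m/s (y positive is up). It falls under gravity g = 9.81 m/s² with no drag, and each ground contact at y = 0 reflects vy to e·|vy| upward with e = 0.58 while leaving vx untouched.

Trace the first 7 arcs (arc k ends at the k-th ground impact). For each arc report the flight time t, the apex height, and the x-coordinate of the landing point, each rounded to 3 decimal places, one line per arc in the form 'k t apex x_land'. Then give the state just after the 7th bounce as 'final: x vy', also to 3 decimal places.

Arc 1: start y=9.670, vy=17.630 → t=4.078, apex=25.512, x_land=35.436, impact vy=-22.373
  bounce: vy ← 0.58·22.373 = 12.976
Arc 2: start y=0.000, vy=12.976 → t=2.646, apex=8.582, x_land=58.425, impact vy=-12.976
  bounce: vy ← 0.58·12.976 = 7.526
Arc 3: start y=0.000, vy=7.526 → t=1.534, apex=2.887, x_land=71.759, impact vy=-7.526
  bounce: vy ← 0.58·7.526 = 4.365
Arc 4: start y=0.000, vy=4.365 → t=0.890, apex=0.971, x_land=79.493, impact vy=-4.365
  bounce: vy ← 0.58·4.365 = 2.532
Arc 5: start y=0.000, vy=2.532 → t=0.516, apex=0.327, x_land=83.978, impact vy=-2.532
  bounce: vy ← 0.58·2.532 = 1.468
Arc 6: start y=0.000, vy=1.468 → t=0.299, apex=0.110, x_land=86.580, impact vy=-1.468
  bounce: vy ← 0.58·1.468 = 0.852
Arc 7: start y=0.000, vy=0.852 → t=0.174, apex=0.037, x_land=88.089, impact vy=-0.852
  bounce: vy ← 0.58·0.852 = 0.494

1 4.078 25.512 35.436
2 2.646 8.582 58.425
3 1.534 2.887 71.759
4 0.890 0.971 79.493
5 0.516 0.327 83.978
6 0.299 0.110 86.580
7 0.174 0.037 88.089
final: 88.089 0.494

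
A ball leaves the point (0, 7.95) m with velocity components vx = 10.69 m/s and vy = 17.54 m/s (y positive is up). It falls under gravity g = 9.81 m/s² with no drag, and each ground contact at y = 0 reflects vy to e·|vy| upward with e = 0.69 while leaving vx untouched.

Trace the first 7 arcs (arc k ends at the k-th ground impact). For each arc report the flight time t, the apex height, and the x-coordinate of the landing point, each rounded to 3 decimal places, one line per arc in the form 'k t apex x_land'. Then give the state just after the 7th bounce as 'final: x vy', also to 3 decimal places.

Arc 1: start y=7.950, vy=17.540 → t=3.983, apex=23.631, x_land=42.577, impact vy=-21.532
  bounce: vy ← 0.69·21.532 = 14.857
Arc 2: start y=0.000, vy=14.857 → t=3.029, apex=11.250, x_land=74.957, impact vy=-14.857
  bounce: vy ← 0.69·14.857 = 10.251
Arc 3: start y=0.000, vy=10.251 → t=2.090, apex=5.356, x_land=97.299, impact vy=-10.251
  bounce: vy ← 0.69·10.251 = 7.073
Arc 4: start y=0.000, vy=7.073 → t=1.442, apex=2.550, x_land=112.715, impact vy=-7.073
  bounce: vy ← 0.69·7.073 = 4.881
Arc 5: start y=0.000, vy=4.881 → t=0.995, apex=1.214, x_land=123.352, impact vy=-4.881
  bounce: vy ← 0.69·4.881 = 3.368
Arc 6: start y=0.000, vy=3.368 → t=0.687, apex=0.578, x_land=130.691, impact vy=-3.368
  bounce: vy ← 0.69·3.368 = 2.324
Arc 7: start y=0.000, vy=2.324 → t=0.474, apex=0.275, x_land=135.756, impact vy=-2.324
  bounce: vy ← 0.69·2.324 = 1.603

1 3.983 23.631 42.577
2 3.029 11.250 74.957
3 2.090 5.356 97.299
4 1.442 2.550 112.715
5 0.995 1.214 123.352
6 0.687 0.578 130.691
7 0.474 0.275 135.756
final: 135.756 1.603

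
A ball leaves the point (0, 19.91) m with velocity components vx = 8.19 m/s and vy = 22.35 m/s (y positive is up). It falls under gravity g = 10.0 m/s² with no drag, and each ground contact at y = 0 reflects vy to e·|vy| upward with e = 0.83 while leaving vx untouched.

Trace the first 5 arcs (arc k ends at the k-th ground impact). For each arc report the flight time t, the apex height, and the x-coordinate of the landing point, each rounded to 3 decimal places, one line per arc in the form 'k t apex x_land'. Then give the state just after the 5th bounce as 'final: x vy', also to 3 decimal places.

1 5.231 44.886 42.844
2 4.974 30.922 83.578
3 4.128 21.302 117.388
4 3.426 14.675 145.450
5 2.844 10.110 168.741
final: 168.741 11.802

Arc 1: start y=19.910, vy=22.350 → t=5.231, apex=44.886, x_land=42.844, impact vy=-29.962
  bounce: vy ← 0.83·29.962 = 24.868
Arc 2: start y=0.000, vy=24.868 → t=4.974, apex=30.922, x_land=83.578, impact vy=-24.868
  bounce: vy ← 0.83·24.868 = 20.641
Arc 3: start y=0.000, vy=20.641 → t=4.128, apex=21.302, x_land=117.388, impact vy=-20.641
  bounce: vy ← 0.83·20.641 = 17.132
Arc 4: start y=0.000, vy=17.132 → t=3.426, apex=14.675, x_land=145.450, impact vy=-17.132
  bounce: vy ← 0.83·17.132 = 14.219
Arc 5: start y=0.000, vy=14.219 → t=2.844, apex=10.110, x_land=168.741, impact vy=-14.219
  bounce: vy ← 0.83·14.219 = 11.802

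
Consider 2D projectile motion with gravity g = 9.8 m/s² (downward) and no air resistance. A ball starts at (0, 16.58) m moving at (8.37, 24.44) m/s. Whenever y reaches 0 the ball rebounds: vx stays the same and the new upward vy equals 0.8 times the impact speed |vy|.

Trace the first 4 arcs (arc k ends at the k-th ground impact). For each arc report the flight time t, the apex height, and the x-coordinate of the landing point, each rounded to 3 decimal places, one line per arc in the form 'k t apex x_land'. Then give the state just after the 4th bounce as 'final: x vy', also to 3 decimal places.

Arc 1: start y=16.580, vy=24.440 → t=5.593, apex=47.055, x_land=46.811, impact vy=-30.369
  bounce: vy ← 0.8·30.369 = 24.295
Arc 2: start y=0.000, vy=24.295 → t=4.958, apex=30.115, x_land=88.312, impact vy=-24.295
  bounce: vy ← 0.8·24.295 = 19.436
Arc 3: start y=0.000, vy=19.436 → t=3.967, apex=19.274, x_land=121.512, impact vy=-19.436
  bounce: vy ← 0.8·19.436 = 15.549
Arc 4: start y=0.000, vy=15.549 → t=3.173, apex=12.335, x_land=148.072, impact vy=-15.549
  bounce: vy ← 0.8·15.549 = 12.439

1 5.593 47.055 46.811
2 4.958 30.115 88.312
3 3.967 19.274 121.512
4 3.173 12.335 148.072
final: 148.072 12.439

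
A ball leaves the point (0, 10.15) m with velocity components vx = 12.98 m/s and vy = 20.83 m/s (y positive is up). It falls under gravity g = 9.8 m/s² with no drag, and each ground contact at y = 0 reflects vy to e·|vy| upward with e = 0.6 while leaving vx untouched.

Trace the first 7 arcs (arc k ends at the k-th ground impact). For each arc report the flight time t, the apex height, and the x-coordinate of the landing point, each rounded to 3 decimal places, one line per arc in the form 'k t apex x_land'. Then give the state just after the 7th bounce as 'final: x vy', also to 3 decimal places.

1 4.692 32.287 60.908
2 3.080 11.623 100.891
3 1.848 4.184 124.881
4 1.109 1.506 139.274
5 0.665 0.542 147.911
6 0.399 0.195 153.092
7 0.240 0.070 156.201
final: 156.201 0.704

Arc 1: start y=10.150, vy=20.830 → t=4.692, apex=32.287, x_land=60.908, impact vy=-25.156
  bounce: vy ← 0.6·25.156 = 15.094
Arc 2: start y=0.000, vy=15.094 → t=3.080, apex=11.623, x_land=100.891, impact vy=-15.094
  bounce: vy ← 0.6·15.094 = 9.056
Arc 3: start y=0.000, vy=9.056 → t=1.848, apex=4.184, x_land=124.881, impact vy=-9.056
  bounce: vy ← 0.6·9.056 = 5.434
Arc 4: start y=0.000, vy=5.434 → t=1.109, apex=1.506, x_land=139.274, impact vy=-5.434
  bounce: vy ← 0.6·5.434 = 3.260
Arc 5: start y=0.000, vy=3.260 → t=0.665, apex=0.542, x_land=147.911, impact vy=-3.260
  bounce: vy ← 0.6·3.260 = 1.956
Arc 6: start y=0.000, vy=1.956 → t=0.399, apex=0.195, x_land=153.092, impact vy=-1.956
  bounce: vy ← 0.6·1.956 = 1.174
Arc 7: start y=0.000, vy=1.174 → t=0.240, apex=0.070, x_land=156.201, impact vy=-1.174
  bounce: vy ← 0.6·1.174 = 0.704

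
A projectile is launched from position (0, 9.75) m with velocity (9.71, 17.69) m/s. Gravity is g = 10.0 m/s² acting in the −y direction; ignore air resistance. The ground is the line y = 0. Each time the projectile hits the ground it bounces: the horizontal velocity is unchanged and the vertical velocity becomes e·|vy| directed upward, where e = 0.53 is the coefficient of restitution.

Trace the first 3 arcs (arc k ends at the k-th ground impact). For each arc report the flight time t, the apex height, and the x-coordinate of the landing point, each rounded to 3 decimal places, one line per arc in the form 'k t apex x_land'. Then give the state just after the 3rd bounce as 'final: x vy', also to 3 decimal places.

1 4.023 25.397 39.061
2 2.389 7.134 62.258
3 1.266 2.004 74.552
final: 74.552 3.355

Arc 1: start y=9.750, vy=17.690 → t=4.023, apex=25.397, x_land=39.061, impact vy=-22.537
  bounce: vy ← 0.53·22.537 = 11.945
Arc 2: start y=0.000, vy=11.945 → t=2.389, apex=7.134, x_land=62.258, impact vy=-11.945
  bounce: vy ← 0.53·11.945 = 6.331
Arc 3: start y=0.000, vy=6.331 → t=1.266, apex=2.004, x_land=74.552, impact vy=-6.331
  bounce: vy ← 0.53·6.331 = 3.355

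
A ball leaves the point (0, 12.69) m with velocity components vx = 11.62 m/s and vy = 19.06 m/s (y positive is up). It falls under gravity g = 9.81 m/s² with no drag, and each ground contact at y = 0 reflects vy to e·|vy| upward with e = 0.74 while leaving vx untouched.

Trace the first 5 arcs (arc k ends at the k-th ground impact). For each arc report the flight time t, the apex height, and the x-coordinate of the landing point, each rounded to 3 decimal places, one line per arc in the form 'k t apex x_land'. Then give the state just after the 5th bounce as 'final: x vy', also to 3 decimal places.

Arc 1: start y=12.690, vy=19.060 → t=4.465, apex=31.206, x_land=51.886, impact vy=-24.744
  bounce: vy ← 0.74·24.744 = 18.310
Arc 2: start y=0.000, vy=18.310 → t=3.733, apex=17.088, x_land=95.264, impact vy=-18.310
  bounce: vy ← 0.74·18.310 = 13.550
Arc 3: start y=0.000, vy=13.550 → t=2.762, apex=9.358, x_land=127.363, impact vy=-13.550
  bounce: vy ← 0.74·13.550 = 10.027
Arc 4: start y=0.000, vy=10.027 → t=2.044, apex=5.124, x_land=151.117, impact vy=-10.027
  bounce: vy ← 0.74·10.027 = 7.420
Arc 5: start y=0.000, vy=7.420 → t=1.513, apex=2.806, x_land=168.695, impact vy=-7.420
  bounce: vy ← 0.74·7.420 = 5.491

1 4.465 31.206 51.886
2 3.733 17.088 95.264
3 2.762 9.358 127.363
4 2.044 5.124 151.117
5 1.513 2.806 168.695
final: 168.695 5.491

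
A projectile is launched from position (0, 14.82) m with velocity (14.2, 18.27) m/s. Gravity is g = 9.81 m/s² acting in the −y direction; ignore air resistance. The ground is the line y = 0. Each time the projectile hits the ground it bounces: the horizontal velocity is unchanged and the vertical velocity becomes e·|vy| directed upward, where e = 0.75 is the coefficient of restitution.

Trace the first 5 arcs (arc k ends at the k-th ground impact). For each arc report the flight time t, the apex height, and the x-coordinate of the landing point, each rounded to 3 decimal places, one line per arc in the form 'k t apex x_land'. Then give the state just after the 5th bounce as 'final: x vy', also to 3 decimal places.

Arc 1: start y=14.820, vy=18.270 → t=4.410, apex=31.833, x_land=62.621, impact vy=-24.991
  bounce: vy ← 0.75·24.991 = 18.743
Arc 2: start y=0.000, vy=18.743 → t=3.821, apex=17.906, x_land=116.883, impact vy=-18.743
  bounce: vy ← 0.75·18.743 = 14.058
Arc 3: start y=0.000, vy=14.058 → t=2.866, apex=10.072, x_land=157.580, impact vy=-14.058
  bounce: vy ← 0.75·14.058 = 10.543
Arc 4: start y=0.000, vy=10.543 → t=2.149, apex=5.666, x_land=188.102, impact vy=-10.543
  bounce: vy ← 0.75·10.543 = 7.907
Arc 5: start y=0.000, vy=7.907 → t=1.612, apex=3.187, x_land=210.994, impact vy=-7.907
  bounce: vy ← 0.75·7.907 = 5.931

1 4.410 31.833 62.621
2 3.821 17.906 116.883
3 2.866 10.072 157.580
4 2.149 5.666 188.102
5 1.612 3.187 210.994
final: 210.994 5.931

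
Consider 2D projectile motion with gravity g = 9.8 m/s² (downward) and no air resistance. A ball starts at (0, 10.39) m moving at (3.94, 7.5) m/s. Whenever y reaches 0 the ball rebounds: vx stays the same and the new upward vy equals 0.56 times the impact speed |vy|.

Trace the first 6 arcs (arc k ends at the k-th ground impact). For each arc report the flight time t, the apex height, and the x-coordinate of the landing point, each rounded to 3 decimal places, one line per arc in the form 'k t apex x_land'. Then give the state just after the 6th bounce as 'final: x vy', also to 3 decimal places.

1 2.410 13.260 9.497
2 1.842 4.158 16.756
3 1.032 1.304 20.821
4 0.578 0.409 23.097
5 0.324 0.128 24.372
6 0.181 0.040 25.086
final: 25.086 0.497

Arc 1: start y=10.390, vy=7.500 → t=2.410, apex=13.260, x_land=9.497, impact vy=-16.121
  bounce: vy ← 0.56·16.121 = 9.028
Arc 2: start y=0.000, vy=9.028 → t=1.842, apex=4.158, x_land=16.756, impact vy=-9.028
  bounce: vy ← 0.56·9.028 = 5.056
Arc 3: start y=0.000, vy=5.056 → t=1.032, apex=1.304, x_land=20.821, impact vy=-5.056
  bounce: vy ← 0.56·5.056 = 2.831
Arc 4: start y=0.000, vy=2.831 → t=0.578, apex=0.409, x_land=23.097, impact vy=-2.831
  bounce: vy ← 0.56·2.831 = 1.585
Arc 5: start y=0.000, vy=1.585 → t=0.324, apex=0.128, x_land=24.372, impact vy=-1.585
  bounce: vy ← 0.56·1.585 = 0.888
Arc 6: start y=0.000, vy=0.888 → t=0.181, apex=0.040, x_land=25.086, impact vy=-0.888
  bounce: vy ← 0.56·0.888 = 0.497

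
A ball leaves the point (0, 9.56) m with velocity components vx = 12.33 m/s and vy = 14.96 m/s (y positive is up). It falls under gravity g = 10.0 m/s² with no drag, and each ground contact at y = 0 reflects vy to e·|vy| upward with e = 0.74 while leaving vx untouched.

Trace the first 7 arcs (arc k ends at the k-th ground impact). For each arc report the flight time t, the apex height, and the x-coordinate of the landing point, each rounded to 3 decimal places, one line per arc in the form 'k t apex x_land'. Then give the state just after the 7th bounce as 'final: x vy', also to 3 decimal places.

1 3.533 20.750 43.564
2 3.015 11.363 80.739
3 2.231 6.222 108.248
4 1.651 3.407 128.605
5 1.222 1.866 143.669
6 0.904 1.022 154.817
7 0.669 0.560 163.066
final: 163.066 2.475

Arc 1: start y=9.560, vy=14.960 → t=3.533, apex=20.750, x_land=43.564, impact vy=-20.372
  bounce: vy ← 0.74·20.372 = 15.075
Arc 2: start y=0.000, vy=15.075 → t=3.015, apex=11.363, x_land=80.739, impact vy=-15.075
  bounce: vy ← 0.74·15.075 = 11.155
Arc 3: start y=0.000, vy=11.155 → t=2.231, apex=6.222, x_land=108.248, impact vy=-11.155
  bounce: vy ← 0.74·11.155 = 8.255
Arc 4: start y=0.000, vy=8.255 → t=1.651, apex=3.407, x_land=128.605, impact vy=-8.255
  bounce: vy ← 0.74·8.255 = 6.109
Arc 5: start y=0.000, vy=6.109 → t=1.222, apex=1.866, x_land=143.669, impact vy=-6.109
  bounce: vy ← 0.74·6.109 = 4.520
Arc 6: start y=0.000, vy=4.520 → t=0.904, apex=1.022, x_land=154.817, impact vy=-4.520
  bounce: vy ← 0.74·4.520 = 3.345
Arc 7: start y=0.000, vy=3.345 → t=0.669, apex=0.560, x_land=163.066, impact vy=-3.345
  bounce: vy ← 0.74·3.345 = 2.475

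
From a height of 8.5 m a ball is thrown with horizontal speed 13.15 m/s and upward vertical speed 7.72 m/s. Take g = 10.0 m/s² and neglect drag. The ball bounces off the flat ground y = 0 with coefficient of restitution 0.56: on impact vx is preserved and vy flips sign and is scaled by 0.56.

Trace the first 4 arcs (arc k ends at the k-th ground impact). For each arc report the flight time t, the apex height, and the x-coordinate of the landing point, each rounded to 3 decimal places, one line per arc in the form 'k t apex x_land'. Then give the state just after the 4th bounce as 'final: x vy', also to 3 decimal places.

Arc 1: start y=8.500, vy=7.720 → t=2.287, apex=11.480, x_land=30.077, impact vy=-15.153
  bounce: vy ← 0.56·15.153 = 8.485
Arc 2: start y=0.000, vy=8.485 → t=1.697, apex=3.600, x_land=52.394, impact vy=-8.485
  bounce: vy ← 0.56·8.485 = 4.752
Arc 3: start y=0.000, vy=4.752 → t=0.950, apex=1.129, x_land=64.891, impact vy=-4.752
  bounce: vy ← 0.56·4.752 = 2.661
Arc 4: start y=0.000, vy=2.661 → t=0.532, apex=0.354, x_land=71.890, impact vy=-2.661
  bounce: vy ← 0.56·2.661 = 1.490

1 2.287 11.480 30.077
2 1.697 3.600 52.394
3 0.950 1.129 64.891
4 0.532 0.354 71.890
final: 71.890 1.490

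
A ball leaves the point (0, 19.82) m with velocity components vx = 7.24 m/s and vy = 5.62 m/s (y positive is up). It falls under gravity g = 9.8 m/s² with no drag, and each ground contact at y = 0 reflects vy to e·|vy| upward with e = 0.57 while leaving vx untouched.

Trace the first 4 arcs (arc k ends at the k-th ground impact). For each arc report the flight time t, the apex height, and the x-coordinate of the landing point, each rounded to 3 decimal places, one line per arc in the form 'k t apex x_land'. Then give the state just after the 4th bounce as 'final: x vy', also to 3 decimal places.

Arc 1: start y=19.820, vy=5.620 → t=2.665, apex=21.431, x_land=19.293, impact vy=-20.495
  bounce: vy ← 0.57·20.495 = 11.682
Arc 2: start y=0.000, vy=11.682 → t=2.384, apex=6.963, x_land=36.555, impact vy=-11.682
  bounce: vy ← 0.57·11.682 = 6.659
Arc 3: start y=0.000, vy=6.659 → t=1.359, apex=2.262, x_land=46.393, impact vy=-6.659
  bounce: vy ← 0.57·6.659 = 3.796
Arc 4: start y=0.000, vy=3.796 → t=0.775, apex=0.735, x_land=52.002, impact vy=-3.796
  bounce: vy ← 0.57·3.796 = 2.163

1 2.665 21.431 19.293
2 2.384 6.963 36.555
3 1.359 2.262 46.393
4 0.775 0.735 52.002
final: 52.002 2.163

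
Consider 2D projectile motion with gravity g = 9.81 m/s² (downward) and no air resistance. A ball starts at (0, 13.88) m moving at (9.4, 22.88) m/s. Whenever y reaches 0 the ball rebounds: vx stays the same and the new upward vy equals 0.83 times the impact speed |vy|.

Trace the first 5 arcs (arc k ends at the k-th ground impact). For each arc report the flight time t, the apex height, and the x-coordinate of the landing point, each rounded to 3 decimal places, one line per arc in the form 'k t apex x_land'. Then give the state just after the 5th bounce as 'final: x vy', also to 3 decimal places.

Arc 1: start y=13.880, vy=22.880 → t=5.208, apex=40.562, x_land=48.955, impact vy=-28.210
  bounce: vy ← 0.83·28.210 = 23.415
Arc 2: start y=0.000, vy=23.415 → t=4.774, apex=27.943, x_land=93.827, impact vy=-23.415
  bounce: vy ← 0.83·23.415 = 19.434
Arc 3: start y=0.000, vy=19.434 → t=3.962, apex=19.250, x_land=131.071, impact vy=-19.434
  bounce: vy ← 0.83·19.434 = 16.130
Arc 4: start y=0.000, vy=16.130 → t=3.289, apex=13.261, x_land=161.983, impact vy=-16.130
  bounce: vy ← 0.83·16.130 = 13.388
Arc 5: start y=0.000, vy=13.388 → t=2.729, apex=9.136, x_land=187.640, impact vy=-13.388
  bounce: vy ← 0.83·13.388 = 11.112

1 5.208 40.562 48.955
2 4.774 27.943 93.827
3 3.962 19.250 131.071
4 3.289 13.261 161.983
5 2.729 9.136 187.640
final: 187.640 11.112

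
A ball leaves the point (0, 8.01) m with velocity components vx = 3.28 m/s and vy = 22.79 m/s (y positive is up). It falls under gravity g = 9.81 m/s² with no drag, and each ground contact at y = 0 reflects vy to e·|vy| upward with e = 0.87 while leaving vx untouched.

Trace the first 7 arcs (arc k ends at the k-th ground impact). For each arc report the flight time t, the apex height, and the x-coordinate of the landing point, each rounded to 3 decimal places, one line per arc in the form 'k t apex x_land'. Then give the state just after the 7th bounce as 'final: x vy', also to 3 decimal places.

1 4.975 34.482 16.317
2 4.613 26.100 31.449
3 4.014 19.755 44.614
4 3.492 14.952 56.067
5 3.038 11.317 66.032
6 2.643 8.566 74.701
7 2.299 6.484 82.243
final: 82.243 9.813

Arc 1: start y=8.010, vy=22.790 → t=4.975, apex=34.482, x_land=16.317, impact vy=-26.010
  bounce: vy ← 0.87·26.010 = 22.629
Arc 2: start y=0.000, vy=22.629 → t=4.613, apex=26.100, x_land=31.449, impact vy=-22.629
  bounce: vy ← 0.87·22.629 = 19.687
Arc 3: start y=0.000, vy=19.687 → t=4.014, apex=19.755, x_land=44.614, impact vy=-19.687
  bounce: vy ← 0.87·19.687 = 17.128
Arc 4: start y=0.000, vy=17.128 → t=3.492, apex=14.952, x_land=56.067, impact vy=-17.128
  bounce: vy ← 0.87·17.128 = 14.901
Arc 5: start y=0.000, vy=14.901 → t=3.038, apex=11.317, x_land=66.032, impact vy=-14.901
  bounce: vy ← 0.87·14.901 = 12.964
Arc 6: start y=0.000, vy=12.964 → t=2.643, apex=8.566, x_land=74.701, impact vy=-12.964
  bounce: vy ← 0.87·12.964 = 11.279
Arc 7: start y=0.000, vy=11.279 → t=2.299, apex=6.484, x_land=82.243, impact vy=-11.279
  bounce: vy ← 0.87·11.279 = 9.813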